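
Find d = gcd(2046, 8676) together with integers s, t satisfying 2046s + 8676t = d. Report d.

6

Repeated division:
8676 = 4×2046 + 492
2046 = 4×492 + 78
492 = 6×78 + 24
78 = 3×24 + 6
24 = 4×6 + 0
gcd(2046, 8676) = 6.
Back-substituting:
6 = 78 − 3·24
6 = −3·492 + 19·78
6 = 19·2046 − 79·492
6 = −79·8676 + 335·2046
So 6 = (-79)·8676 + (335)·2046.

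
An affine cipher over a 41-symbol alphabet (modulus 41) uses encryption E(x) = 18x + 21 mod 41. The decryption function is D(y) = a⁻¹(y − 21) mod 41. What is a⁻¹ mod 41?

16

Apply the Euclidean algorithm to 41 and 18:
41 = 2×18 + 5
18 = 3×5 + 3
5 = 1×3 + 2
3 = 1×2 + 1
2 = 2×1 + 0
gcd = 1, so the inverse exists. Back-substitute:
1 = 3 − 2
1 = −5 + 2·3
1 = 2·18 − 7·5
1 = −7·41 + 16·18
So 18·16 ≡ 1 (mod 41).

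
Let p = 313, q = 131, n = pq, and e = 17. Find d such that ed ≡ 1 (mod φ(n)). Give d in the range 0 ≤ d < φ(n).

21473

φ(n) = (p−1)(q−1) = 312·130 = 40560.
Need d with 17·d ≡ 1 (mod 40560). Apply the extended Euclidean algorithm:
40560 = 2385*17 + 15
17 = 1*15 + 2
15 = 7*2 + 1
2 = 2*1 + 0
Back-substitute:
1 = 15 − 7·2
1 = −7·17 + 8·15
1 = 8·40560 − 19087·17
So 17·(-19087) ≡ 1 (mod 40560), hence d ≡ -19087 ≡ 21473 (mod 40560).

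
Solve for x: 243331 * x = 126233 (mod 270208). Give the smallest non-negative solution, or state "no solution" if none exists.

141619

First find gcd(243331, 270208):
270208 = 1*243331 + 26877
243331 = 9*26877 + 1438
26877 = 18*1438 + 993
1438 = 1*993 + 445
993 = 2*445 + 103
445 = 4*103 + 33
103 = 3*33 + 4
33 = 8*4 + 1
4 = 4*1 + 0
gcd = 1, so a unique solution mod 270208 exists.
Back-substitute for the Bézout coefficients:
1 = 33 − 8·4
1 = −8·103 + 25·33
1 = 25·445 − 108·103
1 = −108·993 + 241·445
1 = 241·1438 − 349·993
1 = −349·26877 + 6523·1438
1 = 6523·243331 − 59056·26877
1 = −59056·270208 + 65579·243331
So 243331·(65579) ≡ 1 (mod 270208), giving 243331⁻¹ ≡ 65579.
x ≡ 243331⁻¹·126233 ≡ 65579·126233 ≡ 141619 (mod 270208).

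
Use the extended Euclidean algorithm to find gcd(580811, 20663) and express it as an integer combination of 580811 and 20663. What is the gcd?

1

Repeated division:
580811 = 28·20663 + 2247
20663 = 9·2247 + 440
2247 = 5·440 + 47
440 = 9·47 + 17
47 = 2·17 + 13
17 = 1·13 + 4
13 = 3·4 + 1
4 = 4·1 + 0
gcd(580811, 20663) = 1.
Working backward:
1 = 13 − 3·4
1 = −3·17 + 4·13
1 = 4·47 − 11·17
1 = −11·440 + 103·47
1 = 103·2247 − 526·440
1 = −526·20663 + 4837·2247
1 = 4837·580811 − 135962·20663
So 1 = (4837)·580811 + (-135962)·20663.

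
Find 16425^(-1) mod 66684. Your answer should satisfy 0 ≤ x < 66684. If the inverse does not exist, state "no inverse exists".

Compute gcd(16425, 66684):
66684 = 4×16425 + 984
16425 = 16×984 + 681
984 = 1×681 + 303
681 = 2×303 + 75
303 = 4×75 + 3
75 = 25×3 + 0
Since gcd = 3 > 1, 16425 is not a unit mod 66684.

no inverse exists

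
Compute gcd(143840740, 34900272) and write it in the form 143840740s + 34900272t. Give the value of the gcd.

Repeated division:
143840740 = 4×34900272 + 4239652
34900272 = 8×4239652 + 983056
4239652 = 4×983056 + 307428
983056 = 3×307428 + 60772
307428 = 5×60772 + 3568
60772 = 17×3568 + 116
3568 = 30×116 + 88
116 = 1×88 + 28
88 = 3×28 + 4
28 = 7×4 + 0
gcd(143840740, 34900272) = 4.
Working backward:
4 = 88 − 3·28
4 = −3·116 + 4·88
4 = 4·3568 − 123·116
4 = −123·60772 + 2095·3568
4 = 2095·307428 − 10598·60772
4 = −10598·983056 + 33889·307428
4 = 33889·4239652 − 146154·983056
4 = −146154·34900272 + 1203121·4239652
4 = 1203121·143840740 − 4958638·34900272
So 4 = (1203121)·143840740 + (-4958638)·34900272.

4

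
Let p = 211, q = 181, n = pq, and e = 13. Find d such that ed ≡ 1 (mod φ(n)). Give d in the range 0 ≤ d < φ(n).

29077

φ(n) = (p−1)(q−1) = 210·180 = 37800.
Need d with 13·d ≡ 1 (mod 37800). Apply the extended Euclidean algorithm:
37800 = 2907×13 + 9
13 = 1×9 + 4
9 = 2×4 + 1
4 = 4×1 + 0
Back-substitute:
1 = 9 − 2·4
1 = −2·13 + 3·9
1 = 3·37800 − 8723·13
So 13·(-8723) ≡ 1 (mod 37800), hence d ≡ -8723 ≡ 29077 (mod 37800).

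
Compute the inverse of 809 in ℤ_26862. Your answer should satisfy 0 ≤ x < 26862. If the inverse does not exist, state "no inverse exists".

21815

gcd(26862, 809) by repeated division:
26862 = 33×809 + 165
809 = 4×165 + 149
165 = 1×149 + 16
149 = 9×16 + 5
16 = 3×5 + 1
5 = 5×1 + 0
Since gcd(809, 26862) = 1, back-substitute to write 1 as a combination:
1 = 16 − 3·5
1 = −3·149 + 28·16
1 = 28·165 − 31·149
1 = −31·809 + 152·165
1 = 152·26862 − 5047·809
Thus 809·(-5047) ≡ 1 (mod 26862); reducing, -5047 mod 26862 = 21815.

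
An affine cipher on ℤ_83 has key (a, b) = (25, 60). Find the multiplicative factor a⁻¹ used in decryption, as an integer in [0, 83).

gcd(83, 25) by repeated division:
83 = 3*25 + 8
25 = 3*8 + 1
8 = 8*1 + 0
Since gcd(25, 83) = 1, back-substitute to write 1 as a combination:
1 = 25 − 3·8
1 = −3·83 + 10·25
So 25·10 ≡ 1 (mod 83).

10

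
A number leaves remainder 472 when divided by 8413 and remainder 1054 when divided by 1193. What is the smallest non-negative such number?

Write x = 472 + 8413·k. Then 8413·k ≡ 1054 − 472 ≡ 582 (mod 1193).
Need 8413⁻¹ mod 1193. Extended Euclid on (1193, 62):
1193 = 19·62 + 15
62 = 4·15 + 2
15 = 7·2 + 1
2 = 2·1 + 0
Back-substitute:
1 = 15 − 7·2
1 = −7·62 + 29·15
1 = 29·1193 − 558·62
8413⁻¹ ≡ 635 (mod 1193), so k ≡ 635·582 ≡ 933 (mod 1193).
x = 472 + 8413·933 = 7849801.

7849801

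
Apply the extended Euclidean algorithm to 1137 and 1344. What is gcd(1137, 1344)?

3

Repeated division:
1344 = 1*1137 + 207
1137 = 5*207 + 102
207 = 2*102 + 3
102 = 34*3 + 0
gcd(1137, 1344) = 3.
Back-substituting:
3 = 207 − 2·102
3 = −2·1137 + 11·207
3 = 11·1344 − 13·1137
So 3 = (11)·1344 + (-13)·1137.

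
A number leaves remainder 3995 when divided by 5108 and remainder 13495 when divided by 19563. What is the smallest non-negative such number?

21845803

Write x = 3995 + 5108·k. Then 5108·k ≡ 13495 − 3995 ≡ 9500 (mod 19563).
Need 5108⁻¹ mod 19563. Extended Euclid on (19563, 5108):
19563 = 3*5108 + 4239
5108 = 1*4239 + 869
4239 = 4*869 + 763
869 = 1*763 + 106
763 = 7*106 + 21
106 = 5*21 + 1
21 = 21*1 + 0
Back-substitute:
1 = 106 − 5·21
1 = −5·763 + 36·106
1 = 36·869 − 41·763
1 = −41·4239 + 200·869
1 = 200·5108 − 241·4239
1 = −241·19563 + 923·5108
5108⁻¹ ≡ 923 (mod 19563), so k ≡ 923·9500 ≡ 4276 (mod 19563).
x = 3995 + 5108·4276 = 21845803.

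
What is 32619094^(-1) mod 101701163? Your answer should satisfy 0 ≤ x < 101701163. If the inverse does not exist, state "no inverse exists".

Extended Euclidean algorithm:
101701163 = 3*32619094 + 3843881
32619094 = 8*3843881 + 1868046
3843881 = 2*1868046 + 107789
1868046 = 17*107789 + 35633
107789 = 3*35633 + 890
35633 = 40*890 + 33
890 = 26*33 + 32
33 = 1*32 + 1
32 = 32*1 + 0
Since gcd(32619094, 101701163) = 1, back-substitute to write 1 as a combination:
1 = 33 − 32
1 = −890 + 27·33
1 = 27·35633 − 1081·890
1 = −1081·107789 + 3270·35633
1 = 3270·1868046 − 56671·107789
1 = −56671·3843881 + 116612·1868046
1 = 116612·32619094 − 989567·3843881
1 = −989567·101701163 + 3085313·32619094
So 32619094·3085313 ≡ 1 (mod 101701163).

3085313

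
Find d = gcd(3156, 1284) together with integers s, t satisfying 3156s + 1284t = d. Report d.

12

Apply Euclid's algorithm to 3156 and 1284:
3156 = 2*1284 + 588
1284 = 2*588 + 108
588 = 5*108 + 48
108 = 2*48 + 12
48 = 4*12 + 0
gcd(3156, 1284) = 12.
Express as a combination:
12 = 108 − 2·48
12 = −2·588 + 11·108
12 = 11·1284 − 24·588
12 = −24·3156 + 59·1284
So 12 = (-24)·3156 + (59)·1284.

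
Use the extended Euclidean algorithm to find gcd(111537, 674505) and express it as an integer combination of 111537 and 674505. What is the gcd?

Euclidean algorithm:
674505 = 6×111537 + 5283
111537 = 21×5283 + 594
5283 = 8×594 + 531
594 = 1×531 + 63
531 = 8×63 + 27
63 = 2×27 + 9
27 = 3×9 + 0
gcd(111537, 674505) = 9.
Back-substituting:
9 = 63 − 2·27
9 = −2·531 + 17·63
9 = 17·594 − 19·531
9 = −19·5283 + 169·594
9 = 169·111537 − 3568·5283
9 = −3568·674505 + 21577·111537
So 9 = (-3568)·674505 + (21577)·111537.

9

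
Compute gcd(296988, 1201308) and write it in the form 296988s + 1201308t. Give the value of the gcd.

Euclidean algorithm:
1201308 = 4×296988 + 13356
296988 = 22×13356 + 3156
13356 = 4×3156 + 732
3156 = 4×732 + 228
732 = 3×228 + 48
228 = 4×48 + 36
48 = 1×36 + 12
36 = 3×12 + 0
gcd(296988, 1201308) = 12.
Express as a combination:
12 = 48 − 36
12 = −228 + 5·48
12 = 5·732 − 16·228
12 = −16·3156 + 69·732
12 = 69·13356 − 292·3156
12 = −292·296988 + 6493·13356
12 = 6493·1201308 − 26264·296988
So 12 = (6493)·1201308 + (-26264)·296988.

12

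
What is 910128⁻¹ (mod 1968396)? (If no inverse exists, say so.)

Compute gcd(910128, 1968396):
1968396 = 2×910128 + 148140
910128 = 6×148140 + 21288
148140 = 6×21288 + 20412
21288 = 1×20412 + 876
20412 = 23×876 + 264
876 = 3×264 + 84
264 = 3×84 + 12
84 = 7×12 + 0
Since gcd = 12 > 1, 910128 is not a unit mod 1968396.

no inverse exists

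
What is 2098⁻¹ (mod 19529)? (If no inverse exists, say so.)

4105

Extended Euclidean algorithm:
19529 = 9*2098 + 647
2098 = 3*647 + 157
647 = 4*157 + 19
157 = 8*19 + 5
19 = 3*5 + 4
5 = 1*4 + 1
4 = 4*1 + 0
Since gcd(2098, 19529) = 1, back-substitute to write 1 as a combination:
1 = 5 − 4
1 = −19 + 4·5
1 = 4·157 − 33·19
1 = −33·647 + 136·157
1 = 136·2098 − 441·647
1 = −441·19529 + 4105·2098
So 2098·4105 ≡ 1 (mod 19529).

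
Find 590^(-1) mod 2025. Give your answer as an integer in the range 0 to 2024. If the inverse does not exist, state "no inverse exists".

Compute gcd(590, 2025):
2025 = 3·590 + 255
590 = 2·255 + 80
255 = 3·80 + 15
80 = 5·15 + 5
15 = 3·5 + 0
The gcd is 5, not 1, hence no inverse exists.

no inverse exists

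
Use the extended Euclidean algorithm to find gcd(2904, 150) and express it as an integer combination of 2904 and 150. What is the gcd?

Euclidean algorithm:
2904 = 19*150 + 54
150 = 2*54 + 42
54 = 1*42 + 12
42 = 3*12 + 6
12 = 2*6 + 0
gcd(2904, 150) = 6.
Express as a combination:
6 = 42 − 3·12
6 = −3·54 + 4·42
6 = 4·150 − 11·54
6 = −11·2904 + 213·150
So 6 = (-11)·2904 + (213)·150.

6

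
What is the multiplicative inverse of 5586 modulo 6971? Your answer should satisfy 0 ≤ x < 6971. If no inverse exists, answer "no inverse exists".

1364

gcd(6971, 5586) by repeated division:
6971 = 1*5586 + 1385
5586 = 4*1385 + 46
1385 = 30*46 + 5
46 = 9*5 + 1
5 = 5*1 + 0
The gcd is 1. Working backward:
1 = 46 − 9·5
1 = −9·1385 + 271·46
1 = 271·5586 − 1093·1385
1 = −1093·6971 + 1364·5586
So 5586·1364 ≡ 1 (mod 6971).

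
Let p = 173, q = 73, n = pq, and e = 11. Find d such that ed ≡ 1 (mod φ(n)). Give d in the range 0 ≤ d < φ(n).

φ(n) = (p−1)(q−1) = 172·72 = 12384.
Need d with 11·d ≡ 1 (mod 12384). Apply the extended Euclidean algorithm:
12384 = 1125*11 + 9
11 = 1*9 + 2
9 = 4*2 + 1
2 = 2*1 + 0
Back-substitute:
1 = 9 − 4·2
1 = −4·11 + 5·9
1 = 5·12384 − 5629·11
So 11·(-5629) ≡ 1 (mod 12384), hence d ≡ -5629 ≡ 6755 (mod 12384).

6755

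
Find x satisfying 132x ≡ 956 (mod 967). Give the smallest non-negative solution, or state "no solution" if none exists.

564

First find gcd(132, 967):
967 = 7*132 + 43
132 = 3*43 + 3
43 = 14*3 + 1
3 = 3*1 + 0
gcd = 1, so a unique solution mod 967 exists.
Back-substitute for the Bézout coefficients:
1 = 43 − 14·3
1 = −14·132 + 43·43
1 = 43·967 − 315·132
So 132·(-315) ≡ 1 (mod 967), giving 132⁻¹ ≡ 652.
x ≡ 132⁻¹·956 ≡ 652·956 ≡ 564 (mod 967).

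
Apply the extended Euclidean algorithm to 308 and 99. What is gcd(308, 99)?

Repeated division:
308 = 3·99 + 11
99 = 9·11 + 0
gcd(308, 99) = 11.
Back-substituting:
11 = 308 − 3·99
So 11 = (1)·308 + (-3)·99.

11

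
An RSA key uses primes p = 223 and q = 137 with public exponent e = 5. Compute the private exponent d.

φ(n) = (p−1)(q−1) = 222·136 = 30192.
Need d with 5·d ≡ 1 (mod 30192). Apply the extended Euclidean algorithm:
30192 = 6038*5 + 2
5 = 2*2 + 1
2 = 2*1 + 0
Back-substitute:
1 = 5 − 2·2
1 = −2·30192 + 12077·5
So 5·12077 ≡ 1 (mod 30192), hence d = 12077.

12077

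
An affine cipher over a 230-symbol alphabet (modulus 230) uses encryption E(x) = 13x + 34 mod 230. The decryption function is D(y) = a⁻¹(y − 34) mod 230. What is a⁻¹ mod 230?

Extended Euclidean algorithm:
230 = 17·13 + 9
13 = 1·9 + 4
9 = 2·4 + 1
4 = 4·1 + 0
gcd = 1, so the inverse exists. Back-substitute:
1 = 9 − 2·4
1 = −2·13 + 3·9
1 = 3·230 − 53·13
Thus 13·(-53) ≡ 1 (mod 230); reducing, -53 mod 230 = 177.

177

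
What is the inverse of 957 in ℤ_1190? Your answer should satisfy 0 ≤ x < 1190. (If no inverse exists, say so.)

143

Extended Euclidean algorithm:
1190 = 1*957 + 233
957 = 4*233 + 25
233 = 9*25 + 8
25 = 3*8 + 1
8 = 8*1 + 0
Since gcd(957, 1190) = 1, back-substitute to write 1 as a combination:
1 = 25 − 3·8
1 = −3·233 + 28·25
1 = 28·957 − 115·233
1 = −115·1190 + 143·957
So 957·143 ≡ 1 (mod 1190).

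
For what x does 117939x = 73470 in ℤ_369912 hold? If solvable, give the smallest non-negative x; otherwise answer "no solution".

First find gcd(117939, 369912):
369912 = 3*117939 + 16095
117939 = 7*16095 + 5274
16095 = 3*5274 + 273
5274 = 19*273 + 87
273 = 3*87 + 12
87 = 7*12 + 3
12 = 4*3 + 0
gcd = 3 and 3 | 73470, so solutions exist. Divide through by 3: 39313x ≡ 24490 (mod 123304).
Now find 39313⁻¹ mod 123304:
123304 = 3·39313 + 5365
39313 = 7·5365 + 1758
5365 = 3·1758 + 91
1758 = 19·91 + 29
91 = 3·29 + 4
29 = 7·4 + 1
4 = 4·1 + 0
Back-substitute:
1 = 29 − 7·4
1 = −7·91 + 22·29
1 = 22·1758 − 425·91
1 = −425·5365 + 1297·1758
1 = 1297·39313 − 9504·5365
1 = −9504·123304 + 29809·39313
So 39313⁻¹ ≡ 29809 (mod 123304).
Then x ≡ 29809·24490 ≡ 62730 (mod 123304); the smallest non-negative solution is x = 62730.

62730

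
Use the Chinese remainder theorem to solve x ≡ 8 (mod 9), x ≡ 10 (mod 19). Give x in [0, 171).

143

Write x = 8 + 9·k. Then 9·k ≡ 10 − 8 ≡ 2 (mod 19).
Need 9⁻¹ mod 19. Extended Euclid on (19, 9):
19 = 2*9 + 1
9 = 9*1 + 0
Back-substitute:
1 = 19 − 2·9
9⁻¹ ≡ 17 (mod 19), so k ≡ 17·2 ≡ 15 (mod 19).
x = 8 + 9·15 = 143.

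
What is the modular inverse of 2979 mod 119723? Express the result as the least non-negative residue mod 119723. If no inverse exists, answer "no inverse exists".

70813

Extended Euclidean algorithm:
119723 = 40·2979 + 563
2979 = 5·563 + 164
563 = 3·164 + 71
164 = 2·71 + 22
71 = 3·22 + 5
22 = 4·5 + 2
5 = 2·2 + 1
2 = 2·1 + 0
gcd = 1, so the inverse exists. Back-substitute:
1 = 5 − 2·2
1 = −2·22 + 9·5
1 = 9·71 − 29·22
1 = −29·164 + 67·71
1 = 67·563 − 230·164
1 = −230·2979 + 1217·563
1 = 1217·119723 − 48910·2979
So 2979·(-48910) ≡ 1 (mod 119723), and -48910 ≡ 70813 (mod 119723).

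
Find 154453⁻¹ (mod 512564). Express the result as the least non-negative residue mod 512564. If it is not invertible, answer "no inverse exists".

Euclidean algorithm on 512564, 154453:
512564 = 3·154453 + 49205
154453 = 3·49205 + 6838
49205 = 7·6838 + 1339
6838 = 5·1339 + 143
1339 = 9·143 + 52
143 = 2·52 + 39
52 = 1·39 + 13
39 = 3·13 + 0
The gcd is 13, not 1, hence no inverse exists.

no inverse exists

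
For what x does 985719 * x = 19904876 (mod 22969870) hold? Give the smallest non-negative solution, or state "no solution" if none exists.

no solution

gcd(985719, 22969870):
22969870 = 23×985719 + 298333
985719 = 3×298333 + 90720
298333 = 3×90720 + 26173
90720 = 3×26173 + 12201
26173 = 2×12201 + 1771
12201 = 6×1771 + 1575
1771 = 1×1575 + 196
1575 = 8×196 + 7
196 = 28×7 + 0
gcd = 7, but 7 ∤ 19904876, so the congruence has no solution.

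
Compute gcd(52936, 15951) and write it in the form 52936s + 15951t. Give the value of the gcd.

13

Repeated division:
52936 = 3*15951 + 5083
15951 = 3*5083 + 702
5083 = 7*702 + 169
702 = 4*169 + 26
169 = 6*26 + 13
26 = 2*13 + 0
gcd(52936, 15951) = 13.
Working backward:
13 = 169 − 6·26
13 = −6·702 + 25·169
13 = 25·5083 − 181·702
13 = −181·15951 + 568·5083
13 = 568·52936 − 1885·15951
So 13 = (568)·52936 + (-1885)·15951.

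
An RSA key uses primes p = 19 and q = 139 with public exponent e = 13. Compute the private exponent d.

φ(n) = (p−1)(q−1) = 18·138 = 2484.
Need d with 13·d ≡ 1 (mod 2484). Apply the extended Euclidean algorithm:
2484 = 191*13 + 1
13 = 13*1 + 0
Back-substitute:
1 = 2484 − 191·13
So 13·(-191) ≡ 1 (mod 2484), hence d ≡ -191 ≡ 2293 (mod 2484).

2293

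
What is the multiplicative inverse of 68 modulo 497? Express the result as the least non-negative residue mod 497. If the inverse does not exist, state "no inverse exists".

402

Extended Euclidean algorithm:
497 = 7*68 + 21
68 = 3*21 + 5
21 = 4*5 + 1
5 = 5*1 + 0
gcd = 1, so the inverse exists. Back-substitute:
1 = 21 − 4·5
1 = −4·68 + 13·21
1 = 13·497 − 95·68
So 68·(-95) ≡ 1 (mod 497), and -95 ≡ 402 (mod 497).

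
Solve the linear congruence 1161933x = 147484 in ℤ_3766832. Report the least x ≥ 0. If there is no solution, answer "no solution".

457340

First find gcd(1161933, 3766832):
3766832 = 3*1161933 + 281033
1161933 = 4*281033 + 37801
281033 = 7*37801 + 16426
37801 = 2*16426 + 4949
16426 = 3*4949 + 1579
4949 = 3*1579 + 212
1579 = 7*212 + 95
212 = 2*95 + 22
95 = 4*22 + 7
22 = 3*7 + 1
7 = 7*1 + 0
gcd = 1, so a unique solution mod 3766832 exists.
Back-substitute for the Bézout coefficients:
1 = 22 − 3·7
1 = −3·95 + 13·22
1 = 13·212 − 29·95
1 = −29·1579 + 216·212
1 = 216·4949 − 677·1579
1 = −677·16426 + 2247·4949
1 = 2247·37801 − 5171·16426
1 = −5171·281033 + 38444·37801
1 = 38444·1161933 − 158947·281033
1 = −158947·3766832 + 515285·1161933
So 1161933·(515285) ≡ 1 (mod 3766832), giving 1161933⁻¹ ≡ 515285.
x ≡ 1161933⁻¹·147484 ≡ 515285·147484 ≡ 457340 (mod 3766832).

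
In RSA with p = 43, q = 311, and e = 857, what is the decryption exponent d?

φ(n) = (p−1)(q−1) = 42·310 = 13020.
Need d with 857·d ≡ 1 (mod 13020). Apply the extended Euclidean algorithm:
13020 = 15×857 + 165
857 = 5×165 + 32
165 = 5×32 + 5
32 = 6×5 + 2
5 = 2×2 + 1
2 = 2×1 + 0
Back-substitute:
1 = 5 − 2·2
1 = −2·32 + 13·5
1 = 13·165 − 67·32
1 = −67·857 + 348·165
1 = 348·13020 − 5287·857
So 857·(-5287) ≡ 1 (mod 13020), hence d ≡ -5287 ≡ 7733 (mod 13020).

7733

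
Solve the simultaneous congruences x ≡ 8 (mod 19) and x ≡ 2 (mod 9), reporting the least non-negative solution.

65

Write x = 8 + 19·k. Then 19·k ≡ 2 − 8 ≡ 3 (mod 9).
Need 19⁻¹ mod 9. Extended Euclid on (9, 1):
9 = 9*1 + 0
19⁻¹ ≡ 1 (mod 9), so k ≡ 1·3 ≡ 3 (mod 9).
x = 8 + 19·3 = 65.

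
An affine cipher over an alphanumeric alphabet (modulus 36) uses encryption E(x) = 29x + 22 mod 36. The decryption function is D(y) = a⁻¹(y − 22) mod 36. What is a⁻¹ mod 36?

gcd(36, 29) by repeated division:
36 = 1×29 + 7
29 = 4×7 + 1
7 = 7×1 + 0
Since gcd(29, 36) = 1, back-substitute to write 1 as a combination:
1 = 29 − 4·7
1 = −4·36 + 5·29
So 29·5 ≡ 1 (mod 36).

5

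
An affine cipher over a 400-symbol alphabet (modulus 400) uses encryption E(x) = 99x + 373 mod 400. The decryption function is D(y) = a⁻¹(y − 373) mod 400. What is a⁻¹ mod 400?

299

gcd(400, 99) by repeated division:
400 = 4*99 + 4
99 = 24*4 + 3
4 = 1*3 + 1
3 = 3*1 + 0
Since gcd(99, 400) = 1, back-substitute to write 1 as a combination:
1 = 4 − 3
1 = −99 + 25·4
1 = 25·400 − 101·99
So 99·(-101) ≡ 1 (mod 400), and -101 ≡ 299 (mod 400).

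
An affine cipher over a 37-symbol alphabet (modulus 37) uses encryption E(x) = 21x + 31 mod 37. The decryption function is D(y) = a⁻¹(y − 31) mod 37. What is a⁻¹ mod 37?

30

Apply the Euclidean algorithm to 37 and 21:
37 = 1·21 + 16
21 = 1·16 + 5
16 = 3·5 + 1
5 = 5·1 + 0
The gcd is 1. Working backward:
1 = 16 − 3·5
1 = −3·21 + 4·16
1 = 4·37 − 7·21
Hence 21⁻¹ ≡ -7 ≡ 30 (mod 37).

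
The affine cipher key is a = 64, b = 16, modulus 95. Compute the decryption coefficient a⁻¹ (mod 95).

Run Euclid on (95, 64):
95 = 1*64 + 31
64 = 2*31 + 2
31 = 15*2 + 1
2 = 2*1 + 0
gcd = 1, so the inverse exists. Back-substitute:
1 = 31 − 15·2
1 = −15·64 + 31·31
1 = 31·95 − 46·64
Hence 64⁻¹ ≡ -46 ≡ 49 (mod 95).

49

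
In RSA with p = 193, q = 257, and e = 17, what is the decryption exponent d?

φ(n) = (p−1)(q−1) = 192·256 = 49152.
Need d with 17·d ≡ 1 (mod 49152). Apply the extended Euclidean algorithm:
49152 = 2891*17 + 5
17 = 3*5 + 2
5 = 2*2 + 1
2 = 2*1 + 0
Back-substitute:
1 = 5 − 2·2
1 = −2·17 + 7·5
1 = 7·49152 − 20239·17
So 17·(-20239) ≡ 1 (mod 49152), hence d ≡ -20239 ≡ 28913 (mod 49152).

28913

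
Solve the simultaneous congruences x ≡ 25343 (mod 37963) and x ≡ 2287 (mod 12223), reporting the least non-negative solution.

Write x = 25343 + 37963·k. Then 37963·k ≡ 2287 − 25343 ≡ 1390 (mod 12223).
Need 37963⁻¹ mod 12223. Extended Euclid on (12223, 1294):
12223 = 9×1294 + 577
1294 = 2×577 + 140
577 = 4×140 + 17
140 = 8×17 + 4
17 = 4×4 + 1
4 = 4×1 + 0
Back-substitute:
1 = 17 − 4·4
1 = −4·140 + 33·17
1 = 33·577 − 136·140
1 = −136·1294 + 305·577
1 = 305·12223 − 2881·1294
37963⁻¹ ≡ 9342 (mod 12223), so k ≡ 9342·1390 ≡ 4554 (mod 12223).
x = 25343 + 37963·4554 = 172908845.

172908845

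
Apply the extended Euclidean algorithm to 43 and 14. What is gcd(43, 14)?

1

Repeated division:
43 = 3·14 + 1
14 = 14·1 + 0
gcd(43, 14) = 1.
Express as a combination:
1 = 43 − 3·14
So 1 = (1)·43 + (-3)·14.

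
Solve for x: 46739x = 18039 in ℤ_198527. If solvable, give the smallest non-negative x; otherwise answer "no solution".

First find gcd(46739, 198527):
198527 = 4·46739 + 11571
46739 = 4·11571 + 455
11571 = 25·455 + 196
455 = 2·196 + 63
196 = 3·63 + 7
63 = 9·7 + 0
gcd = 7 and 7 | 18039, so solutions exist. Divide through by 7: 6677x ≡ 2577 (mod 28361).
Now find 6677⁻¹ mod 28361:
28361 = 4×6677 + 1653
6677 = 4×1653 + 65
1653 = 25×65 + 28
65 = 2×28 + 9
28 = 3×9 + 1
9 = 9×1 + 0
Back-substitute:
1 = 28 − 3·9
1 = −3·65 + 7·28
1 = 7·1653 − 178·65
1 = −178·6677 + 719·1653
1 = 719·28361 − 3054·6677
So 6677·(-3054) ≡ 1 (mod 28361), i.e. 6677⁻¹ ≡ 25307.
Then x ≡ 25307·2577 ≡ 14200 (mod 28361); the smallest non-negative solution is x = 14200.

14200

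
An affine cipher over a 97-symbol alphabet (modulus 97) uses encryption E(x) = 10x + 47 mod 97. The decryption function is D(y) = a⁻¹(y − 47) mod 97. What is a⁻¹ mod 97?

68

gcd(97, 10) by repeated division:
97 = 9×10 + 7
10 = 1×7 + 3
7 = 2×3 + 1
3 = 3×1 + 0
Since gcd(10, 97) = 1, back-substitute to write 1 as a combination:
1 = 7 − 2·3
1 = −2·10 + 3·7
1 = 3·97 − 29·10
So 10·(-29) ≡ 1 (mod 97), and -29 ≡ 68 (mod 97).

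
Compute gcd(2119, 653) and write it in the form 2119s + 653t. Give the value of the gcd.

Euclidean algorithm:
2119 = 3·653 + 160
653 = 4·160 + 13
160 = 12·13 + 4
13 = 3·4 + 1
4 = 4·1 + 0
gcd(2119, 653) = 1.
Working backward:
1 = 13 − 3·4
1 = −3·160 + 37·13
1 = 37·653 − 151·160
1 = −151·2119 + 490·653
So 1 = (-151)·2119 + (490)·653.

1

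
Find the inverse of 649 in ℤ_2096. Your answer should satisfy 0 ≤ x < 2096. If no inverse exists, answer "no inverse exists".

633

Extended Euclidean algorithm:
2096 = 3*649 + 149
649 = 4*149 + 53
149 = 2*53 + 43
53 = 1*43 + 10
43 = 4*10 + 3
10 = 3*3 + 1
3 = 3*1 + 0
The gcd is 1. Working backward:
1 = 10 − 3·3
1 = −3·43 + 13·10
1 = 13·53 − 16·43
1 = −16·149 + 45·53
1 = 45·649 − 196·149
1 = −196·2096 + 633·649
So 649·633 ≡ 1 (mod 2096).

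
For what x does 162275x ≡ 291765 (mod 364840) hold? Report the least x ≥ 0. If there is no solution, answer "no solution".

First find gcd(162275, 364840):
364840 = 2·162275 + 40290
162275 = 4·40290 + 1115
40290 = 36·1115 + 150
1115 = 7·150 + 65
150 = 2·65 + 20
65 = 3·20 + 5
20 = 4·5 + 0
gcd = 5 and 5 | 291765, so solutions exist. Divide through by 5: 32455x ≡ 58353 (mod 72968).
Now find 32455⁻¹ mod 72968:
72968 = 2·32455 + 8058
32455 = 4·8058 + 223
8058 = 36·223 + 30
223 = 7·30 + 13
30 = 2·13 + 4
13 = 3·4 + 1
4 = 4·1 + 0
Back-substitute:
1 = 13 − 3·4
1 = −3·30 + 7·13
1 = 7·223 − 52·30
1 = −52·8058 + 1879·223
1 = 1879·32455 − 7568·8058
1 = −7568·72968 + 17015·32455
So 32455⁻¹ ≡ 17015 (mod 72968).
Then x ≡ 17015·58353 ≡ 719 (mod 72968); the smallest non-negative solution is x = 719.

719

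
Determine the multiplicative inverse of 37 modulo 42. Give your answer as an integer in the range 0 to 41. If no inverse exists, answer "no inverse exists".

Apply the Euclidean algorithm to 42 and 37:
42 = 1×37 + 5
37 = 7×5 + 2
5 = 2×2 + 1
2 = 2×1 + 0
The gcd is 1. Working backward:
1 = 5 − 2·2
1 = −2·37 + 15·5
1 = 15·42 − 17·37
So 37·(-17) ≡ 1 (mod 42), and -17 ≡ 25 (mod 42).

25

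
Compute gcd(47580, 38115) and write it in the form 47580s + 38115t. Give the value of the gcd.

15

Euclidean algorithm:
47580 = 1*38115 + 9465
38115 = 4*9465 + 255
9465 = 37*255 + 30
255 = 8*30 + 15
30 = 2*15 + 0
gcd(47580, 38115) = 15.
Express as a combination:
15 = 255 − 8·30
15 = −8·9465 + 297·255
15 = 297·38115 − 1196·9465
15 = −1196·47580 + 1493·38115
So 15 = (-1196)·47580 + (1493)·38115.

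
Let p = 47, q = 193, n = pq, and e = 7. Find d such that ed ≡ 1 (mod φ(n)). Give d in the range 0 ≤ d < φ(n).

φ(n) = (p−1)(q−1) = 46·192 = 8832.
Need d with 7·d ≡ 1 (mod 8832). Apply the extended Euclidean algorithm:
8832 = 1261×7 + 5
7 = 1×5 + 2
5 = 2×2 + 1
2 = 2×1 + 0
Back-substitute:
1 = 5 − 2·2
1 = −2·7 + 3·5
1 = 3·8832 − 3785·7
So 7·(-3785) ≡ 1 (mod 8832), hence d ≡ -3785 ≡ 5047 (mod 8832).

5047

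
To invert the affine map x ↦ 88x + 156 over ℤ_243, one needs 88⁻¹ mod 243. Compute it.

58

Run Euclid on (243, 88):
243 = 2×88 + 67
88 = 1×67 + 21
67 = 3×21 + 4
21 = 5×4 + 1
4 = 4×1 + 0
gcd = 1, so the inverse exists. Back-substitute:
1 = 21 − 5·4
1 = −5·67 + 16·21
1 = 16·88 − 21·67
1 = −21·243 + 58·88
So 88·58 ≡ 1 (mod 243).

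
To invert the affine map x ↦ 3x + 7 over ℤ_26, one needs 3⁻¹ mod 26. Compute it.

9

Apply the Euclidean algorithm to 26 and 3:
26 = 8*3 + 2
3 = 1*2 + 1
2 = 2*1 + 0
gcd = 1, so the inverse exists. Back-substitute:
1 = 3 − 2
1 = −26 + 9·3
So 3·9 ≡ 1 (mod 26).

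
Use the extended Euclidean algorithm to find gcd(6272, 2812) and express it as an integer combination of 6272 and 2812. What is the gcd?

Repeated division:
6272 = 2·2812 + 648
2812 = 4·648 + 220
648 = 2·220 + 208
220 = 1·208 + 12
208 = 17·12 + 4
12 = 3·4 + 0
gcd(6272, 2812) = 4.
Back-substituting:
4 = 208 − 17·12
4 = −17·220 + 18·208
4 = 18·648 − 53·220
4 = −53·2812 + 230·648
4 = 230·6272 − 513·2812
So 4 = (230)·6272 + (-513)·2812.

4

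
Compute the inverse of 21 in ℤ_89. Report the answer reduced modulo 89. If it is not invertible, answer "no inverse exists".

Apply the Euclidean algorithm to 89 and 21:
89 = 4·21 + 5
21 = 4·5 + 1
5 = 5·1 + 0
Since gcd(21, 89) = 1, back-substitute to write 1 as a combination:
1 = 21 − 4·5
1 = −4·89 + 17·21
So 21·17 ≡ 1 (mod 89).

17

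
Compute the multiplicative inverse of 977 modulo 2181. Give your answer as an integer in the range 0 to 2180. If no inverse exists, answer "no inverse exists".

Run Euclid on (2181, 977):
2181 = 2×977 + 227
977 = 4×227 + 69
227 = 3×69 + 20
69 = 3×20 + 9
20 = 2×9 + 2
9 = 4×2 + 1
2 = 2×1 + 0
Since gcd(977, 2181) = 1, back-substitute to write 1 as a combination:
1 = 9 − 4·2
1 = −4·20 + 9·9
1 = 9·69 − 31·20
1 = −31·227 + 102·69
1 = 102·977 − 439·227
1 = −439·2181 + 980·977
So 977·980 ≡ 1 (mod 2181).

980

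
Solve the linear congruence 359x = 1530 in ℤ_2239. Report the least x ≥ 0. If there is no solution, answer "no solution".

2131

First find gcd(359, 2239):
2239 = 6*359 + 85
359 = 4*85 + 19
85 = 4*19 + 9
19 = 2*9 + 1
9 = 9*1 + 0
gcd = 1, so a unique solution mod 2239 exists.
Back-substitute for the Bézout coefficients:
1 = 19 − 2·9
1 = −2·85 + 9·19
1 = 9·359 − 38·85
1 = −38·2239 + 237·359
So 359·(237) ≡ 1 (mod 2239), giving 359⁻¹ ≡ 237.
x ≡ 359⁻¹·1530 ≡ 237·1530 ≡ 2131 (mod 2239).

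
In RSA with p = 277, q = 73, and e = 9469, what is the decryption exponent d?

16021

φ(n) = (p−1)(q−1) = 276·72 = 19872.
Need d with 9469·d ≡ 1 (mod 19872). Apply the extended Euclidean algorithm:
19872 = 2×9469 + 934
9469 = 10×934 + 129
934 = 7×129 + 31
129 = 4×31 + 5
31 = 6×5 + 1
5 = 5×1 + 0
Back-substitute:
1 = 31 − 6·5
1 = −6·129 + 25·31
1 = 25·934 − 181·129
1 = −181·9469 + 1835·934
1 = 1835·19872 − 3851·9469
So 9469·(-3851) ≡ 1 (mod 19872), hence d ≡ -3851 ≡ 16021 (mod 19872).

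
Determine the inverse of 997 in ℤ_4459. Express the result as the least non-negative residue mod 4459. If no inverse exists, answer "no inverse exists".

gcd(4459, 997) by repeated division:
4459 = 4*997 + 471
997 = 2*471 + 55
471 = 8*55 + 31
55 = 1*31 + 24
31 = 1*24 + 7
24 = 3*7 + 3
7 = 2*3 + 1
3 = 3*1 + 0
gcd = 1, so the inverse exists. Back-substitute:
1 = 7 − 2·3
1 = −2·24 + 7·7
1 = 7·31 − 9·24
1 = −9·55 + 16·31
1 = 16·471 − 137·55
1 = −137·997 + 290·471
1 = 290·4459 − 1297·997
Hence 997⁻¹ ≡ -1297 ≡ 3162 (mod 4459).

3162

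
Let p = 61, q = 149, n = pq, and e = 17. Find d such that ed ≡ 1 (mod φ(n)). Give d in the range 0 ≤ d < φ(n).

7313

φ(n) = (p−1)(q−1) = 60·148 = 8880.
Need d with 17·d ≡ 1 (mod 8880). Apply the extended Euclidean algorithm:
8880 = 522×17 + 6
17 = 2×6 + 5
6 = 1×5 + 1
5 = 5×1 + 0
Back-substitute:
1 = 6 − 5
1 = −17 + 3·6
1 = 3·8880 − 1567·17
So 17·(-1567) ≡ 1 (mod 8880), hence d ≡ -1567 ≡ 7313 (mod 8880).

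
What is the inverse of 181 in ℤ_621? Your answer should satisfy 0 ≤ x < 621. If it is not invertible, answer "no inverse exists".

Apply the Euclidean algorithm to 621 and 181:
621 = 3*181 + 78
181 = 2*78 + 25
78 = 3*25 + 3
25 = 8*3 + 1
3 = 3*1 + 0
Since gcd(181, 621) = 1, back-substitute to write 1 as a combination:
1 = 25 − 8·3
1 = −8·78 + 25·25
1 = 25·181 − 58·78
1 = −58·621 + 199·181
So 181·199 ≡ 1 (mod 621).

199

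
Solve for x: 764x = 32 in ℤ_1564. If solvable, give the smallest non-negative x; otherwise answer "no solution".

172

First find gcd(764, 1564):
1564 = 2×764 + 36
764 = 21×36 + 8
36 = 4×8 + 4
8 = 2×4 + 0
gcd = 4 and 4 | 32, so solutions exist. Divide through by 4: 191x ≡ 8 (mod 391).
Now find 191⁻¹ mod 391:
391 = 2*191 + 9
191 = 21*9 + 2
9 = 4*2 + 1
2 = 2*1 + 0
Back-substitute:
1 = 9 − 4·2
1 = −4·191 + 85·9
1 = 85·391 − 174·191
So 191·(-174) ≡ 1 (mod 391), i.e. 191⁻¹ ≡ 217.
Then x ≡ 217·8 ≡ 172 (mod 391); the smallest non-negative solution is x = 172.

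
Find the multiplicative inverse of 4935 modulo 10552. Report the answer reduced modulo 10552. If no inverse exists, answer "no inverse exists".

4719

gcd(10552, 4935) by repeated division:
10552 = 2*4935 + 682
4935 = 7*682 + 161
682 = 4*161 + 38
161 = 4*38 + 9
38 = 4*9 + 2
9 = 4*2 + 1
2 = 2*1 + 0
The gcd is 1. Working backward:
1 = 9 − 4·2
1 = −4·38 + 17·9
1 = 17·161 − 72·38
1 = −72·682 + 305·161
1 = 305·4935 − 2207·682
1 = −2207·10552 + 4719·4935
So 4935·4719 ≡ 1 (mod 10552).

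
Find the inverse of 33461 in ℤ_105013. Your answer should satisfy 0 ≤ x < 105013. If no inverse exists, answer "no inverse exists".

71241

gcd(105013, 33461) by repeated division:
105013 = 3*33461 + 4630
33461 = 7*4630 + 1051
4630 = 4*1051 + 426
1051 = 2*426 + 199
426 = 2*199 + 28
199 = 7*28 + 3
28 = 9*3 + 1
3 = 3*1 + 0
gcd = 1, so the inverse exists. Back-substitute:
1 = 28 − 9·3
1 = −9·199 + 64·28
1 = 64·426 − 137·199
1 = −137·1051 + 338·426
1 = 338·4630 − 1489·1051
1 = −1489·33461 + 10761·4630
1 = 10761·105013 − 33772·33461
Thus 33461·(-33772) ≡ 1 (mod 105013); reducing, -33772 mod 105013 = 71241.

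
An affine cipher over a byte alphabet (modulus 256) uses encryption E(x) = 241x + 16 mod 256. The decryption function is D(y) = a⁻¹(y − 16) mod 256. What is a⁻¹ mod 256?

Run Euclid on (256, 241):
256 = 1*241 + 15
241 = 16*15 + 1
15 = 15*1 + 0
gcd = 1, so the inverse exists. Back-substitute:
1 = 241 − 16·15
1 = −16·256 + 17·241
So 241·17 ≡ 1 (mod 256).

17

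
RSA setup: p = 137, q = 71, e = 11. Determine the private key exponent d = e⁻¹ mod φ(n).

1731

φ(n) = (p−1)(q−1) = 136·70 = 9520.
Need d with 11·d ≡ 1 (mod 9520). Apply the extended Euclidean algorithm:
9520 = 865·11 + 5
11 = 2·5 + 1
5 = 5·1 + 0
Back-substitute:
1 = 11 − 2·5
1 = −2·9520 + 1731·11
So 11·1731 ≡ 1 (mod 9520), hence d = 1731.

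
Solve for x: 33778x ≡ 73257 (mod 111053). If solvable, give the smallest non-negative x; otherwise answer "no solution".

First find gcd(33778, 111053):
111053 = 3×33778 + 9719
33778 = 3×9719 + 4621
9719 = 2×4621 + 477
4621 = 9×477 + 328
477 = 1×328 + 149
328 = 2×149 + 30
149 = 4×30 + 29
30 = 1×29 + 1
29 = 29×1 + 0
gcd = 1, so a unique solution mod 111053 exists.
Back-substitute for the Bézout coefficients:
1 = 30 − 29
1 = −149 + 5·30
1 = 5·328 − 11·149
1 = −11·477 + 16·328
1 = 16·4621 − 155·477
1 = −155·9719 + 326·4621
1 = 326·33778 − 1133·9719
1 = −1133·111053 + 3725·33778
So 33778·(3725) ≡ 1 (mod 111053), giving 33778⁻¹ ≡ 3725.
x ≡ 33778⁻¹·73257 ≡ 3725·73257 ≡ 25104 (mod 111053).

25104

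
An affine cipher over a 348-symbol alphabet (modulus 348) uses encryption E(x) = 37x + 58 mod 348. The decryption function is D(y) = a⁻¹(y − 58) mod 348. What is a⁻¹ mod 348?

301

Extended Euclidean algorithm:
348 = 9·37 + 15
37 = 2·15 + 7
15 = 2·7 + 1
7 = 7·1 + 0
Since gcd(37, 348) = 1, back-substitute to write 1 as a combination:
1 = 15 − 2·7
1 = −2·37 + 5·15
1 = 5·348 − 47·37
Hence 37⁻¹ ≡ -47 ≡ 301 (mod 348).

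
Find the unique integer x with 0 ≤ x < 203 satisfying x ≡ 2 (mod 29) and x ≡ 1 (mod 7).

176

Write x = 2 + 29·k. Then 29·k ≡ 1 − 2 ≡ 6 (mod 7).
Need 29⁻¹ mod 7. Extended Euclid on (7, 1):
7 = 7*1 + 0
29⁻¹ ≡ 1 (mod 7), so k ≡ 1·6 ≡ 6 (mod 7).
x = 2 + 29·6 = 176.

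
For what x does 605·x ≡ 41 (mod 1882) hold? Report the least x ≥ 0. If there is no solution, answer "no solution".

1515

First find gcd(605, 1882):
1882 = 3*605 + 67
605 = 9*67 + 2
67 = 33*2 + 1
2 = 2*1 + 0
gcd = 1, so a unique solution mod 1882 exists.
Back-substitute for the Bézout coefficients:
1 = 67 − 33·2
1 = −33·605 + 298·67
1 = 298·1882 − 927·605
So 605·(-927) ≡ 1 (mod 1882), giving 605⁻¹ ≡ 955.
x ≡ 605⁻¹·41 ≡ 955·41 ≡ 1515 (mod 1882).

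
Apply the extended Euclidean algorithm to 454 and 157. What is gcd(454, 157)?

Apply Euclid's algorithm to 454 and 157:
454 = 2×157 + 140
157 = 1×140 + 17
140 = 8×17 + 4
17 = 4×4 + 1
4 = 4×1 + 0
gcd(454, 157) = 1.
Working backward:
1 = 17 − 4·4
1 = −4·140 + 33·17
1 = 33·157 − 37·140
1 = −37·454 + 107·157
So 1 = (-37)·454 + (107)·157.

1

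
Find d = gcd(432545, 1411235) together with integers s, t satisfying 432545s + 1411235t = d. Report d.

Euclidean algorithm:
1411235 = 3·432545 + 113600
432545 = 3·113600 + 91745
113600 = 1·91745 + 21855
91745 = 4·21855 + 4325
21855 = 5·4325 + 230
4325 = 18·230 + 185
230 = 1·185 + 45
185 = 4·45 + 5
45 = 9·5 + 0
gcd(432545, 1411235) = 5.
Working backward:
5 = 185 − 4·45
5 = −4·230 + 5·185
5 = 5·4325 − 94·230
5 = −94·21855 + 475·4325
5 = 475·91745 − 1994·21855
5 = −1994·113600 + 2469·91745
5 = 2469·432545 − 9401·113600
5 = −9401·1411235 + 30672·432545
So 5 = (-9401)·1411235 + (30672)·432545.

5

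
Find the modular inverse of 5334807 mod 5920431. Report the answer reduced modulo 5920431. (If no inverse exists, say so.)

no inverse exists

Compute gcd(5334807, 5920431):
5920431 = 1·5334807 + 585624
5334807 = 9·585624 + 64191
585624 = 9·64191 + 7905
64191 = 8·7905 + 951
7905 = 8·951 + 297
951 = 3·297 + 60
297 = 4·60 + 57
60 = 1·57 + 3
57 = 19·3 + 0
The gcd is 3, not 1, hence no inverse exists.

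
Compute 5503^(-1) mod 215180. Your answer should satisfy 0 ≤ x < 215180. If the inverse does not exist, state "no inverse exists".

164347

gcd(215180, 5503) by repeated division:
215180 = 39*5503 + 563
5503 = 9*563 + 436
563 = 1*436 + 127
436 = 3*127 + 55
127 = 2*55 + 17
55 = 3*17 + 4
17 = 4*4 + 1
4 = 4*1 + 0
The gcd is 1. Working backward:
1 = 17 − 4·4
1 = −4·55 + 13·17
1 = 13·127 − 30·55
1 = −30·436 + 103·127
1 = 103·563 − 133·436
1 = −133·5503 + 1300·563
1 = 1300·215180 − 50833·5503
Hence 5503⁻¹ ≡ -50833 ≡ 164347 (mod 215180).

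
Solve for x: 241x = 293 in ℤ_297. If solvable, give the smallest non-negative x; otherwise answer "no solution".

191

First find gcd(241, 297):
297 = 1*241 + 56
241 = 4*56 + 17
56 = 3*17 + 5
17 = 3*5 + 2
5 = 2*2 + 1
2 = 2*1 + 0
gcd = 1, so a unique solution mod 297 exists.
Back-substitute for the Bézout coefficients:
1 = 5 − 2·2
1 = −2·17 + 7·5
1 = 7·56 − 23·17
1 = −23·241 + 99·56
1 = 99·297 − 122·241
So 241·(-122) ≡ 1 (mod 297), giving 241⁻¹ ≡ 175.
x ≡ 241⁻¹·293 ≡ 175·293 ≡ 191 (mod 297).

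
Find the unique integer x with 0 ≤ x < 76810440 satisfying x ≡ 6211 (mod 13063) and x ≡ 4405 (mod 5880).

Write x = 6211 + 13063·k. Then 13063·k ≡ 4405 − 6211 ≡ 4074 (mod 5880).
Need 13063⁻¹ mod 5880. Extended Euclid on (5880, 1303):
5880 = 4·1303 + 668
1303 = 1·668 + 635
668 = 1·635 + 33
635 = 19·33 + 8
33 = 4·8 + 1
8 = 8·1 + 0
Back-substitute:
1 = 33 − 4·8
1 = −4·635 + 77·33
1 = 77·668 − 81·635
1 = −81·1303 + 158·668
1 = 158·5880 − 713·1303
13063⁻¹ ≡ 5167 (mod 5880), so k ≡ 5167·4074 ≡ 5838 (mod 5880).
x = 6211 + 13063·5838 = 76268005.

76268005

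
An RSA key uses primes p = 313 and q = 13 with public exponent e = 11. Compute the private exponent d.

φ(n) = (p−1)(q−1) = 312·12 = 3744.
Need d with 11·d ≡ 1 (mod 3744). Apply the extended Euclidean algorithm:
3744 = 340·11 + 4
11 = 2·4 + 3
4 = 1·3 + 1
3 = 3·1 + 0
Back-substitute:
1 = 4 − 3
1 = −11 + 3·4
1 = 3·3744 − 1021·11
So 11·(-1021) ≡ 1 (mod 3744), hence d ≡ -1021 ≡ 2723 (mod 3744).

2723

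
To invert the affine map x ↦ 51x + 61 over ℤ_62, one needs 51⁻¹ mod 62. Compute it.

45

Extended Euclidean algorithm:
62 = 1·51 + 11
51 = 4·11 + 7
11 = 1·7 + 4
7 = 1·4 + 3
4 = 1·3 + 1
3 = 3·1 + 0
Since gcd(51, 62) = 1, back-substitute to write 1 as a combination:
1 = 4 − 3
1 = −7 + 2·4
1 = 2·11 − 3·7
1 = −3·51 + 14·11
1 = 14·62 − 17·51
Hence 51⁻¹ ≡ -17 ≡ 45 (mod 62).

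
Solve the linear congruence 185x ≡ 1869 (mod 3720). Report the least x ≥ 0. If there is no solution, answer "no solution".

no solution

gcd(185, 3720):
3720 = 20·185 + 20
185 = 9·20 + 5
20 = 4·5 + 0
gcd = 5, but 5 ∤ 1869, so the congruence has no solution.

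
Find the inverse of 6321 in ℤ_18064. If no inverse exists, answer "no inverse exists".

12257

gcd(18064, 6321) by repeated division:
18064 = 2×6321 + 5422
6321 = 1×5422 + 899
5422 = 6×899 + 28
899 = 32×28 + 3
28 = 9×3 + 1
3 = 3×1 + 0
gcd = 1, so the inverse exists. Back-substitute:
1 = 28 − 9·3
1 = −9·899 + 289·28
1 = 289·5422 − 1743·899
1 = −1743·6321 + 2032·5422
1 = 2032·18064 − 5807·6321
So 6321·(-5807) ≡ 1 (mod 18064), and -5807 ≡ 12257 (mod 18064).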